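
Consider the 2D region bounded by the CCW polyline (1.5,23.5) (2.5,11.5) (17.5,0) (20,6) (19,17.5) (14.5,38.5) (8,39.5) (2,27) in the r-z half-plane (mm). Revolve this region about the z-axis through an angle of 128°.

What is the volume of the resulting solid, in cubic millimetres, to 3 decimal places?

Volume = 12028.251 mm³

Profile (r,z), 8 vertices: (1.5,23.5) (2.5,11.5) (17.5,0) (20,6) (19,17.5) (14.5,38.5) (8,39.5) (2,27)
edge 0: (1.5,23.5)→(2.5,11.5)  cross = 1.5·11.5 − 2.5·23.5 = -41.5000; (r_i+r_j)·cross = 4·-41.5000 = -166.0000
edge 1: (2.5,11.5)→(17.5,0)  cross = 2.5·0 − 17.5·11.5 = -201.2500; (r_i+r_j)·cross = 20·-201.2500 = -4025.0000
edge 2: (17.5,0)→(20,6)  cross = 17.5·6 − 20·0 = 105.0000; (r_i+r_j)·cross = 37.5·105.0000 = 3937.5000
edge 3: (20,6)→(19,17.5)  cross = 20·17.5 − 19·6 = 236.0000; (r_i+r_j)·cross = 39·236.0000 = 9204.0000
edge 4: (19,17.5)→(14.5,38.5)  cross = 19·38.5 − 14.5·17.5 = 477.7500; (r_i+r_j)·cross = 33.5·477.7500 = 16004.6250
edge 5: (14.5,38.5)→(8,39.5)  cross = 14.5·39.5 − 8·38.5 = 264.7500; (r_i+r_j)·cross = 22.5·264.7500 = 5956.8750
edge 6: (8,39.5)→(2,27)  cross = 8·27 − 2·39.5 = 137.0000; (r_i+r_j)·cross = 10·137.0000 = 1370.0000
edge 7: (2,27)→(1.5,23.5)  cross = 2·23.5 − 1.5·27 = 6.5000; (r_i+r_j)·cross = 3.5·6.5000 = 22.7500
Σcross = 984.2500 → A = |Σcross|/2 = 492.1250 mm²
Σ(r_i+r_j)·cross = 32304.7500 → first moment M = |Σ|/6 = 5384.1250
R_c = M/A = 5384.1250/492.1250 = 10.9406 mm
θ = 128° = 2.234021 rad
V = θ·R_c·A = 2.234021·10.9406·492.1250 = 12028.251 mm³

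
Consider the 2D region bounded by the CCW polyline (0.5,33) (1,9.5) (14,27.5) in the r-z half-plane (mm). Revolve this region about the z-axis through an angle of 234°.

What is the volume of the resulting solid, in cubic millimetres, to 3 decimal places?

Profile (r,z), 3 vertices: (0.5,33) (1,9.5) (14,27.5)
edge 0: (0.5,33)→(1,9.5)  cross = 0.5·9.5 − 1·33 = -28.2500; (r_i+r_j)·cross = 1.5·-28.2500 = -42.3750
edge 1: (1,9.5)→(14,27.5)  cross = 1·27.5 − 14·9.5 = -105.5000; (r_i+r_j)·cross = 15·-105.5000 = -1582.5000
edge 2: (14,27.5)→(0.5,33)  cross = 14·33 − 0.5·27.5 = 448.2500; (r_i+r_j)·cross = 14.5·448.2500 = 6499.6250
Σcross = 314.5000 → A = |Σcross|/2 = 157.2500 mm²
Σ(r_i+r_j)·cross = 4874.7500 → first moment M = |Σ|/6 = 812.4583
R_c = M/A = 812.4583/157.2500 = 5.1667 mm
θ = 234° = 4.084070 rad
V = θ·R_c·A = 4.084070·5.1667·157.2500 = 3318.137 mm³

Volume = 3318.137 mm³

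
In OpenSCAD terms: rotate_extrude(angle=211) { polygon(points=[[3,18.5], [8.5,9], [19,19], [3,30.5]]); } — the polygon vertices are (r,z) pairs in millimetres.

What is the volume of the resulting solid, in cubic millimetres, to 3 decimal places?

Volume = 5843.053 mm³

Profile (r,z), 4 vertices: (3,18.5) (8.5,9) (19,19) (3,30.5)
edge 0: (3,18.5)→(8.5,9)  cross = 3·9 − 8.5·18.5 = -130.2500; (r_i+r_j)·cross = 11.5·-130.2500 = -1497.8750
edge 1: (8.5,9)→(19,19)  cross = 8.5·19 − 19·9 = -9.5000; (r_i+r_j)·cross = 27.5·-9.5000 = -261.2500
edge 2: (19,19)→(3,30.5)  cross = 19·30.5 − 3·19 = 522.5000; (r_i+r_j)·cross = 22·522.5000 = 11495.0000
edge 3: (3,30.5)→(3,18.5)  cross = 3·18.5 − 3·30.5 = -36.0000; (r_i+r_j)·cross = 6·-36.0000 = -216.0000
Σcross = 346.7500 → A = |Σcross|/2 = 173.3750 mm²
Σ(r_i+r_j)·cross = 9519.8750 → first moment M = |Σ|/6 = 1586.6458
R_c = M/A = 1586.6458/173.3750 = 9.1515 mm
θ = 211° = 3.682645 rad
V = θ·R_c·A = 3.682645·9.1515·173.3750 = 5843.053 mm³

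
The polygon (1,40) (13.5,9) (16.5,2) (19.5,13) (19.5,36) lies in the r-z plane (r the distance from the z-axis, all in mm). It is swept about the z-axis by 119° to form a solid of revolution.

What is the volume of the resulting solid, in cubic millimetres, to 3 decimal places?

Volume = 9594.433 mm³

Profile (r,z), 5 vertices: (1,40) (13.5,9) (16.5,2) (19.5,13) (19.5,36)
edge 0: (1,40)→(13.5,9)  cross = 1·9 − 13.5·40 = -531.0000; (r_i+r_j)·cross = 14.5·-531.0000 = -7699.5000
edge 1: (13.5,9)→(16.5,2)  cross = 13.5·2 − 16.5·9 = -121.5000; (r_i+r_j)·cross = 30·-121.5000 = -3645.0000
edge 2: (16.5,2)→(19.5,13)  cross = 16.5·13 − 19.5·2 = 175.5000; (r_i+r_j)·cross = 36·175.5000 = 6318.0000
edge 3: (19.5,13)→(19.5,36)  cross = 19.5·36 − 19.5·13 = 448.5000; (r_i+r_j)·cross = 39·448.5000 = 17491.5000
edge 4: (19.5,36)→(1,40)  cross = 19.5·40 − 1·36 = 744.0000; (r_i+r_j)·cross = 20.5·744.0000 = 15252.0000
Σcross = 715.5000 → A = |Σcross|/2 = 357.7500 mm²
Σ(r_i+r_j)·cross = 27717.0000 → first moment M = |Σ|/6 = 4619.5000
R_c = M/A = 4619.5000/357.7500 = 12.9126 mm
θ = 119° = 2.076942 rad
V = θ·R_c·A = 2.076942·12.9126·357.7500 = 9594.433 mm³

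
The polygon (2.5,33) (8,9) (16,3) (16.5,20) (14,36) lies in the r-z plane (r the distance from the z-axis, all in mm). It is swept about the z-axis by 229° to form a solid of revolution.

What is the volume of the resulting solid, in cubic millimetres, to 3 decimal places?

Volume = 12716.831 mm³

Profile (r,z), 5 vertices: (2.5,33) (8,9) (16,3) (16.5,20) (14,36)
edge 0: (2.5,33)→(8,9)  cross = 2.5·9 − 8·33 = -241.5000; (r_i+r_j)·cross = 10.5·-241.5000 = -2535.7500
edge 1: (8,9)→(16,3)  cross = 8·3 − 16·9 = -120.0000; (r_i+r_j)·cross = 24·-120.0000 = -2880.0000
edge 2: (16,3)→(16.5,20)  cross = 16·20 − 16.5·3 = 270.5000; (r_i+r_j)·cross = 32.5·270.5000 = 8791.2500
edge 3: (16.5,20)→(14,36)  cross = 16.5·36 − 14·20 = 314.0000; (r_i+r_j)·cross = 30.5·314.0000 = 9577.0000
edge 4: (14,36)→(2.5,33)  cross = 14·33 − 2.5·36 = 372.0000; (r_i+r_j)·cross = 16.5·372.0000 = 6138.0000
Σcross = 595.0000 → A = |Σcross|/2 = 297.5000 mm²
Σ(r_i+r_j)·cross = 19090.5000 → first moment M = |Σ|/6 = 3181.7500
R_c = M/A = 3181.7500/297.5000 = 10.6950 mm
θ = 229° = 3.996804 rad
V = θ·R_c·A = 3.996804·10.6950·297.5000 = 12716.831 mm³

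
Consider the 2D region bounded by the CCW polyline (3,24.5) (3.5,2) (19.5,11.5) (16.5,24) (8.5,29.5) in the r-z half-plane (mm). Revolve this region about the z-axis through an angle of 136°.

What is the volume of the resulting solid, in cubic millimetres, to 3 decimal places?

Profile (r,z), 5 vertices: (3,24.5) (3.5,2) (19.5,11.5) (16.5,24) (8.5,29.5)
edge 0: (3,24.5)→(3.5,2)  cross = 3·2 − 3.5·24.5 = -79.7500; (r_i+r_j)·cross = 6.5·-79.7500 = -518.3750
edge 1: (3.5,2)→(19.5,11.5)  cross = 3.5·11.5 − 19.5·2 = 1.2500; (r_i+r_j)·cross = 23·1.2500 = 28.7500
edge 2: (19.5,11.5)→(16.5,24)  cross = 19.5·24 − 16.5·11.5 = 278.2500; (r_i+r_j)·cross = 36·278.2500 = 10017.0000
edge 3: (16.5,24)→(8.5,29.5)  cross = 16.5·29.5 − 8.5·24 = 282.7500; (r_i+r_j)·cross = 25·282.7500 = 7068.7500
edge 4: (8.5,29.5)→(3,24.5)  cross = 8.5·24.5 − 3·29.5 = 119.7500; (r_i+r_j)·cross = 11.5·119.7500 = 1377.1250
Σcross = 602.2500 → A = |Σcross|/2 = 301.1250 mm²
Σ(r_i+r_j)·cross = 17973.2500 → first moment M = |Σ|/6 = 2995.5417
R_c = M/A = 2995.5417/301.1250 = 9.9478 mm
θ = 136° = 2.373648 rad
V = θ·R_c·A = 2.373648·9.9478·301.1250 = 7110.361 mm³

Volume = 7110.361 mm³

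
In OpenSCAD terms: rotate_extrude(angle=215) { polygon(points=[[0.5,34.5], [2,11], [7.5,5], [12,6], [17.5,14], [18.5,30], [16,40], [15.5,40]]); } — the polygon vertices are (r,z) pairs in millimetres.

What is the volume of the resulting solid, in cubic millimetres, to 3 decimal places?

Profile (r,z), 8 vertices: (0.5,34.5) (2,11) (7.5,5) (12,6) (17.5,14) (18.5,30) (16,40) (15.5,40)
edge 0: (0.5,34.5)→(2,11)  cross = 0.5·11 − 2·34.5 = -63.5000; (r_i+r_j)·cross = 2.5·-63.5000 = -158.7500
edge 1: (2,11)→(7.5,5)  cross = 2·5 − 7.5·11 = -72.5000; (r_i+r_j)·cross = 9.5·-72.5000 = -688.7500
edge 2: (7.5,5)→(12,6)  cross = 7.5·6 − 12·5 = -15.0000; (r_i+r_j)·cross = 19.5·-15.0000 = -292.5000
edge 3: (12,6)→(17.5,14)  cross = 12·14 − 17.5·6 = 63.0000; (r_i+r_j)·cross = 29.5·63.0000 = 1858.5000
edge 4: (17.5,14)→(18.5,30)  cross = 17.5·30 − 18.5·14 = 266.0000; (r_i+r_j)·cross = 36·266.0000 = 9576.0000
edge 5: (18.5,30)→(16,40)  cross = 18.5·40 − 16·30 = 260.0000; (r_i+r_j)·cross = 34.5·260.0000 = 8970.0000
edge 6: (16,40)→(15.5,40)  cross = 16·40 − 15.5·40 = 20.0000; (r_i+r_j)·cross = 31.5·20.0000 = 630.0000
edge 7: (15.5,40)→(0.5,34.5)  cross = 15.5·34.5 − 0.5·40 = 514.7500; (r_i+r_j)·cross = 16·514.7500 = 8236.0000
Σcross = 972.7500 → A = |Σcross|/2 = 486.3750 mm²
Σ(r_i+r_j)·cross = 28130.5000 → first moment M = |Σ|/6 = 4688.4167
R_c = M/A = 4688.4167/486.3750 = 9.6395 mm
θ = 215° = 3.752458 rad
V = θ·R_c·A = 3.752458·9.6395·486.3750 = 17593.086 mm³

Volume = 17593.086 mm³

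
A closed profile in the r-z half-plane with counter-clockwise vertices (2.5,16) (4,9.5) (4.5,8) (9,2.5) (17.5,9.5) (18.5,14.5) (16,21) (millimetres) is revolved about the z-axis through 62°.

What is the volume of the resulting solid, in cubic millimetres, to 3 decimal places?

Profile (r,z), 7 vertices: (2.5,16) (4,9.5) (4.5,8) (9,2.5) (17.5,9.5) (18.5,14.5) (16,21)
edge 0: (2.5,16)→(4,9.5)  cross = 2.5·9.5 − 4·16 = -40.2500; (r_i+r_j)·cross = 6.5·-40.2500 = -261.6250
edge 1: (4,9.5)→(4.5,8)  cross = 4·8 − 4.5·9.5 = -10.7500; (r_i+r_j)·cross = 8.5·-10.7500 = -91.3750
edge 2: (4.5,8)→(9,2.5)  cross = 4.5·2.5 − 9·8 = -60.7500; (r_i+r_j)·cross = 13.5·-60.7500 = -820.1250
edge 3: (9,2.5)→(17.5,9.5)  cross = 9·9.5 − 17.5·2.5 = 41.7500; (r_i+r_j)·cross = 26.5·41.7500 = 1106.3750
edge 4: (17.5,9.5)→(18.5,14.5)  cross = 17.5·14.5 − 18.5·9.5 = 78.0000; (r_i+r_j)·cross = 36·78.0000 = 2808.0000
edge 5: (18.5,14.5)→(16,21)  cross = 18.5·21 − 16·14.5 = 156.5000; (r_i+r_j)·cross = 34.5·156.5000 = 5399.2500
edge 6: (16,21)→(2.5,16)  cross = 16·16 − 2.5·21 = 203.5000; (r_i+r_j)·cross = 18.5·203.5000 = 3764.7500
Σcross = 368.0000 → A = |Σcross|/2 = 184.0000 mm²
Σ(r_i+r_j)·cross = 11905.2500 → first moment M = |Σ|/6 = 1984.2083
R_c = M/A = 1984.2083/184.0000 = 10.7837 mm
θ = 62° = 1.082104 rad
V = θ·R_c·A = 1.082104·10.7837·184.0000 = 2147.120 mm³

Volume = 2147.120 mm³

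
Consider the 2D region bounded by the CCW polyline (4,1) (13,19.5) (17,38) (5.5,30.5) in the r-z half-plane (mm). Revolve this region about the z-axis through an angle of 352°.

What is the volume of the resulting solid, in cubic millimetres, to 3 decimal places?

Profile (r,z), 4 vertices: (4,1) (13,19.5) (17,38) (5.5,30.5)
edge 0: (4,1)→(13,19.5)  cross = 4·19.5 − 13·1 = 65.0000; (r_i+r_j)·cross = 17·65.0000 = 1105.0000
edge 1: (13,19.5)→(17,38)  cross = 13·38 − 17·19.5 = 162.5000; (r_i+r_j)·cross = 30·162.5000 = 4875.0000
edge 2: (17,38)→(5.5,30.5)  cross = 17·30.5 − 5.5·38 = 309.5000; (r_i+r_j)·cross = 22.5·309.5000 = 6963.7500
edge 3: (5.5,30.5)→(4,1)  cross = 5.5·1 − 4·30.5 = -116.5000; (r_i+r_j)·cross = 9.5·-116.5000 = -1106.7500
Σcross = 420.5000 → A = |Σcross|/2 = 210.2500 mm²
Σ(r_i+r_j)·cross = 11837.0000 → first moment M = |Σ|/6 = 1972.8333
R_c = M/A = 1972.8333/210.2500 = 9.3833 mm
θ = 352° = 6.143559 rad
V = θ·R_c·A = 6.143559·9.3833·210.2500 = 12120.218 mm³

Volume = 12120.218 mm³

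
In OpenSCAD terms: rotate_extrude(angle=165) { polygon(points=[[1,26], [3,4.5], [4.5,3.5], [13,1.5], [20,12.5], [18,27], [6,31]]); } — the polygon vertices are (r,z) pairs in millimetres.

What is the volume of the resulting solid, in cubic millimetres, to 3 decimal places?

Profile (r,z), 7 vertices: (1,26) (3,4.5) (4.5,3.5) (13,1.5) (20,12.5) (18,27) (6,31)
edge 0: (1,26)→(3,4.5)  cross = 1·4.5 − 3·26 = -73.5000; (r_i+r_j)·cross = 4·-73.5000 = -294.0000
edge 1: (3,4.5)→(4.5,3.5)  cross = 3·3.5 − 4.5·4.5 = -9.7500; (r_i+r_j)·cross = 7.5·-9.7500 = -73.1250
edge 2: (4.5,3.5)→(13,1.5)  cross = 4.5·1.5 − 13·3.5 = -38.7500; (r_i+r_j)·cross = 17.5·-38.7500 = -678.1250
edge 3: (13,1.5)→(20,12.5)  cross = 13·12.5 − 20·1.5 = 132.5000; (r_i+r_j)·cross = 33·132.5000 = 4372.5000
edge 4: (20,12.5)→(18,27)  cross = 20·27 − 18·12.5 = 315.0000; (r_i+r_j)·cross = 38·315.0000 = 11970.0000
edge 5: (18,27)→(6,31)  cross = 18·31 − 6·27 = 396.0000; (r_i+r_j)·cross = 24·396.0000 = 9504.0000
edge 6: (6,31)→(1,26)  cross = 6·26 − 1·31 = 125.0000; (r_i+r_j)·cross = 7·125.0000 = 875.0000
Σcross = 846.5000 → A = |Σcross|/2 = 423.2500 mm²
Σ(r_i+r_j)·cross = 25676.2500 → first moment M = |Σ|/6 = 4279.3750
R_c = M/A = 4279.3750/423.2500 = 10.1108 mm
θ = 165° = 2.879793 rad
V = θ·R_c·A = 2.879793·10.1108·423.2500 = 12323.715 mm³

Volume = 12323.715 mm³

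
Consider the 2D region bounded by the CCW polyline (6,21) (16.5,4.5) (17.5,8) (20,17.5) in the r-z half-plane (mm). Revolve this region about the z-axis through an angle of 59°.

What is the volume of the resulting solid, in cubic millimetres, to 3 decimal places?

Volume = 1423.815 mm³

Profile (r,z), 4 vertices: (6,21) (16.5,4.5) (17.5,8) (20,17.5)
edge 0: (6,21)→(16.5,4.5)  cross = 6·4.5 − 16.5·21 = -319.5000; (r_i+r_j)·cross = 22.5·-319.5000 = -7188.7500
edge 1: (16.5,4.5)→(17.5,8)  cross = 16.5·8 − 17.5·4.5 = 53.2500; (r_i+r_j)·cross = 34·53.2500 = 1810.5000
edge 2: (17.5,8)→(20,17.5)  cross = 17.5·17.5 − 20·8 = 146.2500; (r_i+r_j)·cross = 37.5·146.2500 = 5484.3750
edge 3: (20,17.5)→(6,21)  cross = 20·21 − 6·17.5 = 315.0000; (r_i+r_j)·cross = 26·315.0000 = 8190.0000
Σcross = 195.0000 → A = |Σcross|/2 = 97.5000 mm²
Σ(r_i+r_j)·cross = 8296.1250 → first moment M = |Σ|/6 = 1382.6875
R_c = M/A = 1382.6875/97.5000 = 14.1814 mm
θ = 59° = 1.029744 rad
V = θ·R_c·A = 1.029744·14.1814·97.5000 = 1423.815 mm³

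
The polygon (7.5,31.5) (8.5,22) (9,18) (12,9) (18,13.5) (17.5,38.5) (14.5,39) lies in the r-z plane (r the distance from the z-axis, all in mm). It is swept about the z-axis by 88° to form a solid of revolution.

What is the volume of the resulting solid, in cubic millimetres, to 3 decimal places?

Volume = 4745.291 mm³

Profile (r,z), 7 vertices: (7.5,31.5) (8.5,22) (9,18) (12,9) (18,13.5) (17.5,38.5) (14.5,39)
edge 0: (7.5,31.5)→(8.5,22)  cross = 7.5·22 − 8.5·31.5 = -102.7500; (r_i+r_j)·cross = 16·-102.7500 = -1644.0000
edge 1: (8.5,22)→(9,18)  cross = 8.5·18 − 9·22 = -45.0000; (r_i+r_j)·cross = 17.5·-45.0000 = -787.5000
edge 2: (9,18)→(12,9)  cross = 9·9 − 12·18 = -135.0000; (r_i+r_j)·cross = 21·-135.0000 = -2835.0000
edge 3: (12,9)→(18,13.5)  cross = 12·13.5 − 18·9 = 0.0000; (r_i+r_j)·cross = 30·0.0000 = 0.0000
edge 4: (18,13.5)→(17.5,38.5)  cross = 18·38.5 − 17.5·13.5 = 456.7500; (r_i+r_j)·cross = 35.5·456.7500 = 16214.6250
edge 5: (17.5,38.5)→(14.5,39)  cross = 17.5·39 − 14.5·38.5 = 124.2500; (r_i+r_j)·cross = 32·124.2500 = 3976.0000
edge 6: (14.5,39)→(7.5,31.5)  cross = 14.5·31.5 − 7.5·39 = 164.2500; (r_i+r_j)·cross = 22·164.2500 = 3613.5000
Σcross = 462.5000 → A = |Σcross|/2 = 231.2500 mm²
Σ(r_i+r_j)·cross = 18537.6250 → first moment M = |Σ|/6 = 3089.6042
R_c = M/A = 3089.6042/231.2500 = 13.3605 mm
θ = 88° = 1.535890 rad
V = θ·R_c·A = 1.535890·13.3605·231.2500 = 4745.291 mm³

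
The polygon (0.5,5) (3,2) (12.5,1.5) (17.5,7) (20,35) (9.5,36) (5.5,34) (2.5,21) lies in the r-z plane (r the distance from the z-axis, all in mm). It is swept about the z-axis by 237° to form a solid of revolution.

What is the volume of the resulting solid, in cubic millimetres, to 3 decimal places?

Profile (r,z), 8 vertices: (0.5,5) (3,2) (12.5,1.5) (17.5,7) (20,35) (9.5,36) (5.5,34) (2.5,21)
edge 0: (0.5,5)→(3,2)  cross = 0.5·2 − 3·5 = -14.0000; (r_i+r_j)·cross = 3.5·-14.0000 = -49.0000
edge 1: (3,2)→(12.5,1.5)  cross = 3·1.5 − 12.5·2 = -20.5000; (r_i+r_j)·cross = 15.5·-20.5000 = -317.7500
edge 2: (12.5,1.5)→(17.5,7)  cross = 12.5·7 − 17.5·1.5 = 61.2500; (r_i+r_j)·cross = 30·61.2500 = 1837.5000
edge 3: (17.5,7)→(20,35)  cross = 17.5·35 − 20·7 = 472.5000; (r_i+r_j)·cross = 37.5·472.5000 = 17718.7500
edge 4: (20,35)→(9.5,36)  cross = 20·36 − 9.5·35 = 387.5000; (r_i+r_j)·cross = 29.5·387.5000 = 11431.2500
edge 5: (9.5,36)→(5.5,34)  cross = 9.5·34 − 5.5·36 = 125.0000; (r_i+r_j)·cross = 15·125.0000 = 1875.0000
edge 6: (5.5,34)→(2.5,21)  cross = 5.5·21 − 2.5·34 = 30.5000; (r_i+r_j)·cross = 8·30.5000 = 244.0000
edge 7: (2.5,21)→(0.5,5)  cross = 2.5·5 − 0.5·21 = 2.0000; (r_i+r_j)·cross = 3·2.0000 = 6.0000
Σcross = 1044.2500 → A = |Σcross|/2 = 522.1250 mm²
Σ(r_i+r_j)·cross = 32745.7500 → first moment M = |Σ|/6 = 5457.6250
R_c = M/A = 5457.6250/522.1250 = 10.4527 mm
θ = 237° = 4.136430 rad
V = θ·R_c·A = 4.136430·10.4527·522.1250 = 22575.086 mm³

Volume = 22575.086 mm³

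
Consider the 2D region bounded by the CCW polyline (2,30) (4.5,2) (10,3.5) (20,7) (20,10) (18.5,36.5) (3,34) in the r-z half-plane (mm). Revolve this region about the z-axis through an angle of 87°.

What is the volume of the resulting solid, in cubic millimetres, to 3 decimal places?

Volume = 8540.857 mm³

Profile (r,z), 7 vertices: (2,30) (4.5,2) (10,3.5) (20,7) (20,10) (18.5,36.5) (3,34)
edge 0: (2,30)→(4.5,2)  cross = 2·2 − 4.5·30 = -131.0000; (r_i+r_j)·cross = 6.5·-131.0000 = -851.5000
edge 1: (4.5,2)→(10,3.5)  cross = 4.5·3.5 − 10·2 = -4.2500; (r_i+r_j)·cross = 14.5·-4.2500 = -61.6250
edge 2: (10,3.5)→(20,7)  cross = 10·7 − 20·3.5 = 0.0000; (r_i+r_j)·cross = 30·0.0000 = 0.0000
edge 3: (20,7)→(20,10)  cross = 20·10 − 20·7 = 60.0000; (r_i+r_j)·cross = 40·60.0000 = 2400.0000
edge 4: (20,10)→(18.5,36.5)  cross = 20·36.5 − 18.5·10 = 545.0000; (r_i+r_j)·cross = 38.5·545.0000 = 20982.5000
edge 5: (18.5,36.5)→(3,34)  cross = 18.5·34 − 3·36.5 = 519.5000; (r_i+r_j)·cross = 21.5·519.5000 = 11169.2500
edge 6: (3,34)→(2,30)  cross = 3·30 − 2·34 = 22.0000; (r_i+r_j)·cross = 5·22.0000 = 110.0000
Σcross = 1011.2500 → A = |Σcross|/2 = 505.6250 mm²
Σ(r_i+r_j)·cross = 33748.6250 → first moment M = |Σ|/6 = 5624.7708
R_c = M/A = 5624.7708/505.6250 = 11.1244 mm
θ = 87° = 1.518436 rad
V = θ·R_c·A = 1.518436·11.1244·505.6250 = 8540.857 mm³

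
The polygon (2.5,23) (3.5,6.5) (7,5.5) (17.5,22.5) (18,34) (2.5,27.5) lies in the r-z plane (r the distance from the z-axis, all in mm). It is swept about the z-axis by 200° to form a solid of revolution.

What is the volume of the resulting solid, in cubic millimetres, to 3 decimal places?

Volume = 9269.589 mm³

Profile (r,z), 6 vertices: (2.5,23) (3.5,6.5) (7,5.5) (17.5,22.5) (18,34) (2.5,27.5)
edge 0: (2.5,23)→(3.5,6.5)  cross = 2.5·6.5 − 3.5·23 = -64.2500; (r_i+r_j)·cross = 6·-64.2500 = -385.5000
edge 1: (3.5,6.5)→(7,5.5)  cross = 3.5·5.5 − 7·6.5 = -26.2500; (r_i+r_j)·cross = 10.5·-26.2500 = -275.6250
edge 2: (7,5.5)→(17.5,22.5)  cross = 7·22.5 − 17.5·5.5 = 61.2500; (r_i+r_j)·cross = 24.5·61.2500 = 1500.6250
edge 3: (17.5,22.5)→(18,34)  cross = 17.5·34 − 18·22.5 = 190.0000; (r_i+r_j)·cross = 35.5·190.0000 = 6745.0000
edge 4: (18,34)→(2.5,27.5)  cross = 18·27.5 − 2.5·34 = 410.0000; (r_i+r_j)·cross = 20.5·410.0000 = 8405.0000
edge 5: (2.5,27.5)→(2.5,23)  cross = 2.5·23 − 2.5·27.5 = -11.2500; (r_i+r_j)·cross = 5·-11.2500 = -56.2500
Σcross = 559.5000 → A = |Σcross|/2 = 279.7500 mm²
Σ(r_i+r_j)·cross = 15933.2500 → first moment M = |Σ|/6 = 2655.5417
R_c = M/A = 2655.5417/279.7500 = 9.4926 mm
θ = 200° = 3.490659 rad
V = θ·R_c·A = 3.490659·9.4926·279.7500 = 9269.589 mm³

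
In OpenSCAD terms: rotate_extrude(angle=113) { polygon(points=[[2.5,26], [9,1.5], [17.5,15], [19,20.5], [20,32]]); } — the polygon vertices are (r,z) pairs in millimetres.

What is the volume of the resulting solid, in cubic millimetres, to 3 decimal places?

Volume = 6754.162 mm³

Profile (r,z), 5 vertices: (2.5,26) (9,1.5) (17.5,15) (19,20.5) (20,32)
edge 0: (2.5,26)→(9,1.5)  cross = 2.5·1.5 − 9·26 = -230.2500; (r_i+r_j)·cross = 11.5·-230.2500 = -2647.8750
edge 1: (9,1.5)→(17.5,15)  cross = 9·15 − 17.5·1.5 = 108.7500; (r_i+r_j)·cross = 26.5·108.7500 = 2881.8750
edge 2: (17.5,15)→(19,20.5)  cross = 17.5·20.5 − 19·15 = 73.7500; (r_i+r_j)·cross = 36.5·73.7500 = 2691.8750
edge 3: (19,20.5)→(20,32)  cross = 19·32 − 20·20.5 = 198.0000; (r_i+r_j)·cross = 39·198.0000 = 7722.0000
edge 4: (20,32)→(2.5,26)  cross = 20·26 − 2.5·32 = 440.0000; (r_i+r_j)·cross = 22.5·440.0000 = 9900.0000
Σcross = 590.2500 → A = |Σcross|/2 = 295.1250 mm²
Σ(r_i+r_j)·cross = 20547.8750 → first moment M = |Σ|/6 = 3424.6458
R_c = M/A = 3424.6458/295.1250 = 11.6041 mm
θ = 113° = 1.972222 rad
V = θ·R_c·A = 1.972222·11.6041·295.1250 = 6754.162 mm³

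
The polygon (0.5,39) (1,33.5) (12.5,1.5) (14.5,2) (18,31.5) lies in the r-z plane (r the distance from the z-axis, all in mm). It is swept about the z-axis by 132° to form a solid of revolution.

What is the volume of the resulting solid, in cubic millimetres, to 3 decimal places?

Profile (r,z), 5 vertices: (0.5,39) (1,33.5) (12.5,1.5) (14.5,2) (18,31.5)
edge 0: (0.5,39)→(1,33.5)  cross = 0.5·33.5 − 1·39 = -22.2500; (r_i+r_j)·cross = 1.5·-22.2500 = -33.3750
edge 1: (1,33.5)→(12.5,1.5)  cross = 1·1.5 − 12.5·33.5 = -417.2500; (r_i+r_j)·cross = 13.5·-417.2500 = -5632.8750
edge 2: (12.5,1.5)→(14.5,2)  cross = 12.5·2 − 14.5·1.5 = 3.2500; (r_i+r_j)·cross = 27·3.2500 = 87.7500
edge 3: (14.5,2)→(18,31.5)  cross = 14.5·31.5 − 18·2 = 420.7500; (r_i+r_j)·cross = 32.5·420.7500 = 13674.3750
edge 4: (18,31.5)→(0.5,39)  cross = 18·39 − 0.5·31.5 = 686.2500; (r_i+r_j)·cross = 18.5·686.2500 = 12695.6250
Σcross = 670.7500 → A = |Σcross|/2 = 335.3750 mm²
Σ(r_i+r_j)·cross = 20791.5000 → first moment M = |Σ|/6 = 3465.2500
R_c = M/A = 3465.2500/335.3750 = 10.3325 mm
θ = 132° = 2.303835 rad
V = θ·R_c·A = 2.303835·10.3325·335.3750 = 7983.363 mm³

Volume = 7983.363 mm³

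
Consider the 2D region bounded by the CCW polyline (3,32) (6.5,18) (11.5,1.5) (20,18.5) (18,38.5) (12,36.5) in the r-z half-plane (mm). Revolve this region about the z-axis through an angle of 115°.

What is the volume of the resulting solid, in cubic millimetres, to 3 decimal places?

Volume = 9137.997 mm³

Profile (r,z), 6 vertices: (3,32) (6.5,18) (11.5,1.5) (20,18.5) (18,38.5) (12,36.5)
edge 0: (3,32)→(6.5,18)  cross = 3·18 − 6.5·32 = -154.0000; (r_i+r_j)·cross = 9.5·-154.0000 = -1463.0000
edge 1: (6.5,18)→(11.5,1.5)  cross = 6.5·1.5 − 11.5·18 = -197.2500; (r_i+r_j)·cross = 18·-197.2500 = -3550.5000
edge 2: (11.5,1.5)→(20,18.5)  cross = 11.5·18.5 − 20·1.5 = 182.7500; (r_i+r_j)·cross = 31.5·182.7500 = 5756.6250
edge 3: (20,18.5)→(18,38.5)  cross = 20·38.5 − 18·18.5 = 437.0000; (r_i+r_j)·cross = 38·437.0000 = 16606.0000
edge 4: (18,38.5)→(12,36.5)  cross = 18·36.5 − 12·38.5 = 195.0000; (r_i+r_j)·cross = 30·195.0000 = 5850.0000
edge 5: (12,36.5)→(3,32)  cross = 12·32 − 3·36.5 = 274.5000; (r_i+r_j)·cross = 15·274.5000 = 4117.5000
Σcross = 738.0000 → A = |Σcross|/2 = 369.0000 mm²
Σ(r_i+r_j)·cross = 27316.6250 → first moment M = |Σ|/6 = 4552.7708
R_c = M/A = 4552.7708/369.0000 = 12.3381 mm
θ = 115° = 2.007129 rad
V = θ·R_c·A = 2.007129·12.3381·369.0000 = 9137.997 mm³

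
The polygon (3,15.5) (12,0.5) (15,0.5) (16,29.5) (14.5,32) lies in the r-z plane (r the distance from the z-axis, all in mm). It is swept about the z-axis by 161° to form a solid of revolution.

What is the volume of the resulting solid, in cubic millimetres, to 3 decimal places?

Profile (r,z), 5 vertices: (3,15.5) (12,0.5) (15,0.5) (16,29.5) (14.5,32)
edge 0: (3,15.5)→(12,0.5)  cross = 3·0.5 − 12·15.5 = -184.5000; (r_i+r_j)·cross = 15·-184.5000 = -2767.5000
edge 1: (12,0.5)→(15,0.5)  cross = 12·0.5 − 15·0.5 = -1.5000; (r_i+r_j)·cross = 27·-1.5000 = -40.5000
edge 2: (15,0.5)→(16,29.5)  cross = 15·29.5 − 16·0.5 = 434.5000; (r_i+r_j)·cross = 31·434.5000 = 13469.5000
edge 3: (16,29.5)→(14.5,32)  cross = 16·32 − 14.5·29.5 = 84.2500; (r_i+r_j)·cross = 30.5·84.2500 = 2569.6250
edge 4: (14.5,32)→(3,15.5)  cross = 14.5·15.5 − 3·32 = 128.7500; (r_i+r_j)·cross = 17.5·128.7500 = 2253.1250
Σcross = 461.5000 → A = |Σcross|/2 = 230.7500 mm²
Σ(r_i+r_j)·cross = 15484.2500 → first moment M = |Σ|/6 = 2580.7083
R_c = M/A = 2580.7083/230.7500 = 11.1840 mm
θ = 161° = 2.809980 rad
V = θ·R_c·A = 2.809980·11.1840·230.7500 = 7251.739 mm³

Volume = 7251.739 mm³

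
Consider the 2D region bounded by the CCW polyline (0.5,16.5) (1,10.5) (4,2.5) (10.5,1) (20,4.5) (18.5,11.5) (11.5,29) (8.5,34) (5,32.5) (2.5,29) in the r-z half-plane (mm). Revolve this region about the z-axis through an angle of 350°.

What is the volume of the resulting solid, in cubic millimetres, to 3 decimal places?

Volume = 23369.922 mm³

Profile (r,z), 10 vertices: (0.5,16.5) (1,10.5) (4,2.5) (10.5,1) (20,4.5) (18.5,11.5) (11.5,29) (8.5,34) (5,32.5) (2.5,29)
edge 0: (0.5,16.5)→(1,10.5)  cross = 0.5·10.5 − 1·16.5 = -11.2500; (r_i+r_j)·cross = 1.5·-11.2500 = -16.8750
edge 1: (1,10.5)→(4,2.5)  cross = 1·2.5 − 4·10.5 = -39.5000; (r_i+r_j)·cross = 5·-39.5000 = -197.5000
edge 2: (4,2.5)→(10.5,1)  cross = 4·1 − 10.5·2.5 = -22.2500; (r_i+r_j)·cross = 14.5·-22.2500 = -322.6250
edge 3: (10.5,1)→(20,4.5)  cross = 10.5·4.5 − 20·1 = 27.2500; (r_i+r_j)·cross = 30.5·27.2500 = 831.1250
edge 4: (20,4.5)→(18.5,11.5)  cross = 20·11.5 − 18.5·4.5 = 146.7500; (r_i+r_j)·cross = 38.5·146.7500 = 5649.8750
edge 5: (18.5,11.5)→(11.5,29)  cross = 18.5·29 − 11.5·11.5 = 404.2500; (r_i+r_j)·cross = 30·404.2500 = 12127.5000
edge 6: (11.5,29)→(8.5,34)  cross = 11.5·34 − 8.5·29 = 144.5000; (r_i+r_j)·cross = 20·144.5000 = 2890.0000
edge 7: (8.5,34)→(5,32.5)  cross = 8.5·32.5 − 5·34 = 106.2500; (r_i+r_j)·cross = 13.5·106.2500 = 1434.3750
edge 8: (5,32.5)→(2.5,29)  cross = 5·29 − 2.5·32.5 = 63.7500; (r_i+r_j)·cross = 7.5·63.7500 = 478.1250
edge 9: (2.5,29)→(0.5,16.5)  cross = 2.5·16.5 − 0.5·29 = 26.7500; (r_i+r_j)·cross = 3·26.7500 = 80.2500
Σcross = 846.5000 → A = |Σcross|/2 = 423.2500 mm²
Σ(r_i+r_j)·cross = 22954.2500 → first moment M = |Σ|/6 = 3825.7083
R_c = M/A = 3825.7083/423.2500 = 9.0389 mm
θ = 350° = 6.108652 rad
V = θ·R_c·A = 6.108652·9.0389·423.2500 = 23369.922 mm³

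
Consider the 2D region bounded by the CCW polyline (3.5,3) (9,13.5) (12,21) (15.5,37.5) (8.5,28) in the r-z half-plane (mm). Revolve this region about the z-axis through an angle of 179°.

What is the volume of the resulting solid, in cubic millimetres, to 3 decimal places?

Profile (r,z), 5 vertices: (3.5,3) (9,13.5) (12,21) (15.5,37.5) (8.5,28)
edge 0: (3.5,3)→(9,13.5)  cross = 3.5·13.5 − 9·3 = 20.2500; (r_i+r_j)·cross = 12.5·20.2500 = 253.1250
edge 1: (9,13.5)→(12,21)  cross = 9·21 − 12·13.5 = 27.0000; (r_i+r_j)·cross = 21·27.0000 = 567.0000
edge 2: (12,21)→(15.5,37.5)  cross = 12·37.5 − 15.5·21 = 124.5000; (r_i+r_j)·cross = 27.5·124.5000 = 3423.7500
edge 3: (15.5,37.5)→(8.5,28)  cross = 15.5·28 − 8.5·37.5 = 115.2500; (r_i+r_j)·cross = 24·115.2500 = 2766.0000
edge 4: (8.5,28)→(3.5,3)  cross = 8.5·3 − 3.5·28 = -72.5000; (r_i+r_j)·cross = 12·-72.5000 = -870.0000
Σcross = 214.5000 → A = |Σcross|/2 = 107.2500 mm²
Σ(r_i+r_j)·cross = 6139.8750 → first moment M = |Σ|/6 = 1023.3125
R_c = M/A = 1023.3125/107.2500 = 9.5414 mm
θ = 179° = 3.124139 rad
V = θ·R_c·A = 3.124139·9.5414·107.2500 = 3196.971 mm³

Volume = 3196.971 mm³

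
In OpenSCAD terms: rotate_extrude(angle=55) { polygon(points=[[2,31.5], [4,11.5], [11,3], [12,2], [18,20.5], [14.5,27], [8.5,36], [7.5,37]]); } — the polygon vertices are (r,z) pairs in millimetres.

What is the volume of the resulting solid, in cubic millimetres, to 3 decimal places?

Volume = 3001.025 mm³

Profile (r,z), 8 vertices: (2,31.5) (4,11.5) (11,3) (12,2) (18,20.5) (14.5,27) (8.5,36) (7.5,37)
edge 0: (2,31.5)→(4,11.5)  cross = 2·11.5 − 4·31.5 = -103.0000; (r_i+r_j)·cross = 6·-103.0000 = -618.0000
edge 1: (4,11.5)→(11,3)  cross = 4·3 − 11·11.5 = -114.5000; (r_i+r_j)·cross = 15·-114.5000 = -1717.5000
edge 2: (11,3)→(12,2)  cross = 11·2 − 12·3 = -14.0000; (r_i+r_j)·cross = 23·-14.0000 = -322.0000
edge 3: (12,2)→(18,20.5)  cross = 12·20.5 − 18·2 = 210.0000; (r_i+r_j)·cross = 30·210.0000 = 6300.0000
edge 4: (18,20.5)→(14.5,27)  cross = 18·27 − 14.5·20.5 = 188.7500; (r_i+r_j)·cross = 32.5·188.7500 = 6134.3750
edge 5: (14.5,27)→(8.5,36)  cross = 14.5·36 − 8.5·27 = 292.5000; (r_i+r_j)·cross = 23·292.5000 = 6727.5000
edge 6: (8.5,36)→(7.5,37)  cross = 8.5·37 − 7.5·36 = 44.5000; (r_i+r_j)·cross = 16·44.5000 = 712.0000
edge 7: (7.5,37)→(2,31.5)  cross = 7.5·31.5 − 2·37 = 162.2500; (r_i+r_j)·cross = 9.5·162.2500 = 1541.3750
Σcross = 666.5000 → A = |Σcross|/2 = 333.2500 mm²
Σ(r_i+r_j)·cross = 18757.7500 → first moment M = |Σ|/6 = 3126.2917
R_c = M/A = 3126.2917/333.2500 = 9.3812 mm
θ = 55° = 0.959931 rad
V = θ·R_c·A = 0.959931·9.3812·333.2500 = 3001.025 mm³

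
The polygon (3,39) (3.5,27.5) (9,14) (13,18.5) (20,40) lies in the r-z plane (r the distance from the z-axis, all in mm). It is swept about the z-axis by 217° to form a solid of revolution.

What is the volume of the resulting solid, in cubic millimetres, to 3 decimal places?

Profile (r,z), 5 vertices: (3,39) (3.5,27.5) (9,14) (13,18.5) (20,40)
edge 0: (3,39)→(3.5,27.5)  cross = 3·27.5 − 3.5·39 = -54.0000; (r_i+r_j)·cross = 6.5·-54.0000 = -351.0000
edge 1: (3.5,27.5)→(9,14)  cross = 3.5·14 − 9·27.5 = -198.5000; (r_i+r_j)·cross = 12.5·-198.5000 = -2481.2500
edge 2: (9,14)→(13,18.5)  cross = 9·18.5 − 13·14 = -15.5000; (r_i+r_j)·cross = 22·-15.5000 = -341.0000
edge 3: (13,18.5)→(20,40)  cross = 13·40 − 20·18.5 = 150.0000; (r_i+r_j)·cross = 33·150.0000 = 4950.0000
edge 4: (20,40)→(3,39)  cross = 20·39 − 3·40 = 660.0000; (r_i+r_j)·cross = 23·660.0000 = 15180.0000
Σcross = 542.0000 → A = |Σcross|/2 = 271.0000 mm²
Σ(r_i+r_j)·cross = 16956.7500 → first moment M = |Σ|/6 = 2826.1250
R_c = M/A = 2826.1250/271.0000 = 10.4285 mm
θ = 217° = 3.787364 rad
V = θ·R_c·A = 3.787364·10.4285·271.0000 = 10703.565 mm³

Volume = 10703.565 mm³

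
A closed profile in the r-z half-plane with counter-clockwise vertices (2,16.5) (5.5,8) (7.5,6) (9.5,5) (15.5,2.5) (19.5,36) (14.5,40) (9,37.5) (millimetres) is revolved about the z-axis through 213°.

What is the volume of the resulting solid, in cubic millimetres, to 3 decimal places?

Volume = 18052.119 mm³

Profile (r,z), 8 vertices: (2,16.5) (5.5,8) (7.5,6) (9.5,5) (15.5,2.5) (19.5,36) (14.5,40) (9,37.5)
edge 0: (2,16.5)→(5.5,8)  cross = 2·8 − 5.5·16.5 = -74.7500; (r_i+r_j)·cross = 7.5·-74.7500 = -560.6250
edge 1: (5.5,8)→(7.5,6)  cross = 5.5·6 − 7.5·8 = -27.0000; (r_i+r_j)·cross = 13·-27.0000 = -351.0000
edge 2: (7.5,6)→(9.5,5)  cross = 7.5·5 − 9.5·6 = -19.5000; (r_i+r_j)·cross = 17·-19.5000 = -331.5000
edge 3: (9.5,5)→(15.5,2.5)  cross = 9.5·2.5 − 15.5·5 = -53.7500; (r_i+r_j)·cross = 25·-53.7500 = -1343.7500
edge 4: (15.5,2.5)→(19.5,36)  cross = 15.5·36 − 19.5·2.5 = 509.2500; (r_i+r_j)·cross = 35·509.2500 = 17823.7500
edge 5: (19.5,36)→(14.5,40)  cross = 19.5·40 − 14.5·36 = 258.0000; (r_i+r_j)·cross = 34·258.0000 = 8772.0000
edge 6: (14.5,40)→(9,37.5)  cross = 14.5·37.5 − 9·40 = 183.7500; (r_i+r_j)·cross = 23.5·183.7500 = 4318.1250
edge 7: (9,37.5)→(2,16.5)  cross = 9·16.5 − 2·37.5 = 73.5000; (r_i+r_j)·cross = 11·73.5000 = 808.5000
Σcross = 849.5000 → A = |Σcross|/2 = 424.7500 mm²
Σ(r_i+r_j)·cross = 29135.5000 → first moment M = |Σ|/6 = 4855.9167
R_c = M/A = 4855.9167/424.7500 = 11.4324 mm
θ = 213° = 3.717551 rad
V = θ·R_c·A = 3.717551·11.4324·424.7500 = 18052.119 mm³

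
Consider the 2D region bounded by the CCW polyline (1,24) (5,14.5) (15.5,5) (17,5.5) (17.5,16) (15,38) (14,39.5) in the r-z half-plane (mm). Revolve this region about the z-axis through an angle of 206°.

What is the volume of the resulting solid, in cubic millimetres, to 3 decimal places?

Volume = 12798.423 mm³

Profile (r,z), 7 vertices: (1,24) (5,14.5) (15.5,5) (17,5.5) (17.5,16) (15,38) (14,39.5)
edge 0: (1,24)→(5,14.5)  cross = 1·14.5 − 5·24 = -105.5000; (r_i+r_j)·cross = 6·-105.5000 = -633.0000
edge 1: (5,14.5)→(15.5,5)  cross = 5·5 − 15.5·14.5 = -199.7500; (r_i+r_j)·cross = 20.5·-199.7500 = -4094.8750
edge 2: (15.5,5)→(17,5.5)  cross = 15.5·5.5 − 17·5 = 0.2500; (r_i+r_j)·cross = 32.5·0.2500 = 8.1250
edge 3: (17,5.5)→(17.5,16)  cross = 17·16 − 17.5·5.5 = 175.7500; (r_i+r_j)·cross = 34.5·175.7500 = 6063.3750
edge 4: (17.5,16)→(15,38)  cross = 17.5·38 − 15·16 = 425.0000; (r_i+r_j)·cross = 32.5·425.0000 = 13812.5000
edge 5: (15,38)→(14,39.5)  cross = 15·39.5 − 14·38 = 60.5000; (r_i+r_j)·cross = 29·60.5000 = 1754.5000
edge 6: (14,39.5)→(1,24)  cross = 14·24 − 1·39.5 = 296.5000; (r_i+r_j)·cross = 15·296.5000 = 4447.5000
Σcross = 652.7500 → A = |Σcross|/2 = 326.3750 mm²
Σ(r_i+r_j)·cross = 21358.1250 → first moment M = |Σ|/6 = 3559.6875
R_c = M/A = 3559.6875/326.3750 = 10.9067 mm
θ = 206° = 3.595378 rad
V = θ·R_c·A = 3.595378·10.9067·326.3750 = 12798.423 mm³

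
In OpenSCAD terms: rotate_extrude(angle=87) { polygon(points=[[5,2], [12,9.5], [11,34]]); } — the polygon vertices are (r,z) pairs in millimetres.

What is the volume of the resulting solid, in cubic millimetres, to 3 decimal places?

Volume = 1268.401 mm³

Profile (r,z), 3 vertices: (5,2) (12,9.5) (11,34)
edge 0: (5,2)→(12,9.5)  cross = 5·9.5 − 12·2 = 23.5000; (r_i+r_j)·cross = 17·23.5000 = 399.5000
edge 1: (12,9.5)→(11,34)  cross = 12·34 − 11·9.5 = 303.5000; (r_i+r_j)·cross = 23·303.5000 = 6980.5000
edge 2: (11,34)→(5,2)  cross = 11·2 − 5·34 = -148.0000; (r_i+r_j)·cross = 16·-148.0000 = -2368.0000
Σcross = 179.0000 → A = |Σcross|/2 = 89.5000 mm²
Σ(r_i+r_j)·cross = 5012.0000 → first moment M = |Σ|/6 = 835.3333
R_c = M/A = 835.3333/89.5000 = 9.3333 mm
θ = 87° = 1.518436 rad
V = θ·R_c·A = 1.518436·9.3333·89.5000 = 1268.401 mm³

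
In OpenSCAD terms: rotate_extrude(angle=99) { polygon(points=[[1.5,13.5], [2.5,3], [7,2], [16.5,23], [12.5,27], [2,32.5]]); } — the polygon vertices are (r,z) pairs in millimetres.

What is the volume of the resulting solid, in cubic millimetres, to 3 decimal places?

Profile (r,z), 6 vertices: (1.5,13.5) (2.5,3) (7,2) (16.5,23) (12.5,27) (2,32.5)
edge 0: (1.5,13.5)→(2.5,3)  cross = 1.5·3 − 2.5·13.5 = -29.2500; (r_i+r_j)·cross = 4·-29.2500 = -117.0000
edge 1: (2.5,3)→(7,2)  cross = 2.5·2 − 7·3 = -16.0000; (r_i+r_j)·cross = 9.5·-16.0000 = -152.0000
edge 2: (7,2)→(16.5,23)  cross = 7·23 − 16.5·2 = 128.0000; (r_i+r_j)·cross = 23.5·128.0000 = 3008.0000
edge 3: (16.5,23)→(12.5,27)  cross = 16.5·27 − 12.5·23 = 158.0000; (r_i+r_j)·cross = 29·158.0000 = 4582.0000
edge 4: (12.5,27)→(2,32.5)  cross = 12.5·32.5 − 2·27 = 352.2500; (r_i+r_j)·cross = 14.5·352.2500 = 5107.6250
edge 5: (2,32.5)→(1.5,13.5)  cross = 2·13.5 − 1.5·32.5 = -21.7500; (r_i+r_j)·cross = 3.5·-21.7500 = -76.1250
Σcross = 571.2500 → A = |Σcross|/2 = 285.6250 mm²
Σ(r_i+r_j)·cross = 12352.5000 → first moment M = |Σ|/6 = 2058.7500
R_c = M/A = 2058.7500/285.6250 = 7.2079 mm
θ = 99° = 1.727876 rad
V = θ·R_c·A = 1.727876·7.2079·285.6250 = 3557.265 mm³

Volume = 3557.265 mm³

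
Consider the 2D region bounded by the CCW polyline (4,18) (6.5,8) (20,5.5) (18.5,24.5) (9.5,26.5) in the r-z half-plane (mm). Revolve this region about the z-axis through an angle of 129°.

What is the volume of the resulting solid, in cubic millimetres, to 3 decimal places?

Volume = 7073.383 mm³

Profile (r,z), 5 vertices: (4,18) (6.5,8) (20,5.5) (18.5,24.5) (9.5,26.5)
edge 0: (4,18)→(6.5,8)  cross = 4·8 − 6.5·18 = -85.0000; (r_i+r_j)·cross = 10.5·-85.0000 = -892.5000
edge 1: (6.5,8)→(20,5.5)  cross = 6.5·5.5 − 20·8 = -124.2500; (r_i+r_j)·cross = 26.5·-124.2500 = -3292.6250
edge 2: (20,5.5)→(18.5,24.5)  cross = 20·24.5 − 18.5·5.5 = 388.2500; (r_i+r_j)·cross = 38.5·388.2500 = 14947.6250
edge 3: (18.5,24.5)→(9.5,26.5)  cross = 18.5·26.5 − 9.5·24.5 = 257.5000; (r_i+r_j)·cross = 28·257.5000 = 7210.0000
edge 4: (9.5,26.5)→(4,18)  cross = 9.5·18 − 4·26.5 = 65.0000; (r_i+r_j)·cross = 13.5·65.0000 = 877.5000
Σcross = 501.5000 → A = |Σcross|/2 = 250.7500 mm²
Σ(r_i+r_j)·cross = 18850.0000 → first moment M = |Σ|/6 = 3141.6667
R_c = M/A = 3141.6667/250.7500 = 12.5291 mm
θ = 129° = 2.251475 rad
V = θ·R_c·A = 2.251475·12.5291·250.7500 = 7073.383 mm³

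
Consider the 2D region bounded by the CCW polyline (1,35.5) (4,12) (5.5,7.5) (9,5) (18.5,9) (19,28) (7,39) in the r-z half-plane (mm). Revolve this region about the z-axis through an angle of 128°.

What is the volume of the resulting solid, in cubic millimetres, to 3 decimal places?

Volume = 10042.019 mm³

Profile (r,z), 7 vertices: (1,35.5) (4,12) (5.5,7.5) (9,5) (18.5,9) (19,28) (7,39)
edge 0: (1,35.5)→(4,12)  cross = 1·12 − 4·35.5 = -130.0000; (r_i+r_j)·cross = 5·-130.0000 = -650.0000
edge 1: (4,12)→(5.5,7.5)  cross = 4·7.5 − 5.5·12 = -36.0000; (r_i+r_j)·cross = 9.5·-36.0000 = -342.0000
edge 2: (5.5,7.5)→(9,5)  cross = 5.5·5 − 9·7.5 = -40.0000; (r_i+r_j)·cross = 14.5·-40.0000 = -580.0000
edge 3: (9,5)→(18.5,9)  cross = 9·9 − 18.5·5 = -11.5000; (r_i+r_j)·cross = 27.5·-11.5000 = -316.2500
edge 4: (18.5,9)→(19,28)  cross = 18.5·28 − 19·9 = 347.0000; (r_i+r_j)·cross = 37.5·347.0000 = 13012.5000
edge 5: (19,28)→(7,39)  cross = 19·39 − 7·28 = 545.0000; (r_i+r_j)·cross = 26·545.0000 = 14170.0000
edge 6: (7,39)→(1,35.5)  cross = 7·35.5 − 1·39 = 209.5000; (r_i+r_j)·cross = 8·209.5000 = 1676.0000
Σcross = 884.0000 → A = |Σcross|/2 = 442.0000 mm²
Σ(r_i+r_j)·cross = 26970.2500 → first moment M = |Σ|/6 = 4495.0417
R_c = M/A = 4495.0417/442.0000 = 10.1698 mm
θ = 128° = 2.234021 rad
V = θ·R_c·A = 2.234021·10.1698·442.0000 = 10042.019 mm³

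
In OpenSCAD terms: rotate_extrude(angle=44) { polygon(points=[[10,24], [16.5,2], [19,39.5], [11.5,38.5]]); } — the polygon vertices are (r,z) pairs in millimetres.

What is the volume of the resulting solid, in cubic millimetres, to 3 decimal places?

Volume = 2295.739 mm³

Profile (r,z), 4 vertices: (10,24) (16.5,2) (19,39.5) (11.5,38.5)
edge 0: (10,24)→(16.5,2)  cross = 10·2 − 16.5·24 = -376.0000; (r_i+r_j)·cross = 26.5·-376.0000 = -9964.0000
edge 1: (16.5,2)→(19,39.5)  cross = 16.5·39.5 − 19·2 = 613.7500; (r_i+r_j)·cross = 35.5·613.7500 = 21788.1250
edge 2: (19,39.5)→(11.5,38.5)  cross = 19·38.5 − 11.5·39.5 = 277.2500; (r_i+r_j)·cross = 30.5·277.2500 = 8456.1250
edge 3: (11.5,38.5)→(10,24)  cross = 11.5·24 − 10·38.5 = -109.0000; (r_i+r_j)·cross = 21.5·-109.0000 = -2343.5000
Σcross = 406.0000 → A = |Σcross|/2 = 203.0000 mm²
Σ(r_i+r_j)·cross = 17936.7500 → first moment M = |Σ|/6 = 2989.4583
R_c = M/A = 2989.4583/203.0000 = 14.7264 mm
θ = 44° = 0.767945 rad
V = θ·R_c·A = 0.767945·14.7264·203.0000 = 2295.739 mm³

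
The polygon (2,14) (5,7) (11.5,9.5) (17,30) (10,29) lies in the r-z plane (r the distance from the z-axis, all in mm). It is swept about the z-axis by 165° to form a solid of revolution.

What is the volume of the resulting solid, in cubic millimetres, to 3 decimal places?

Profile (r,z), 5 vertices: (2,14) (5,7) (11.5,9.5) (17,30) (10,29)
edge 0: (2,14)→(5,7)  cross = 2·7 − 5·14 = -56.0000; (r_i+r_j)·cross = 7·-56.0000 = -392.0000
edge 1: (5,7)→(11.5,9.5)  cross = 5·9.5 − 11.5·7 = -33.0000; (r_i+r_j)·cross = 16.5·-33.0000 = -544.5000
edge 2: (11.5,9.5)→(17,30)  cross = 11.5·30 − 17·9.5 = 183.5000; (r_i+r_j)·cross = 28.5·183.5000 = 5229.7500
edge 3: (17,30)→(10,29)  cross = 17·29 − 10·30 = 193.0000; (r_i+r_j)·cross = 27·193.0000 = 5211.0000
edge 4: (10,29)→(2,14)  cross = 10·14 − 2·29 = 82.0000; (r_i+r_j)·cross = 12·82.0000 = 984.0000
Σcross = 369.5000 → A = |Σcross|/2 = 184.7500 mm²
Σ(r_i+r_j)·cross = 10488.2500 → first moment M = |Σ|/6 = 1748.0417
R_c = M/A = 1748.0417/184.7500 = 9.4617 mm
θ = 165° = 2.879793 rad
V = θ·R_c·A = 2.879793·9.4617·184.7500 = 5033.999 mm³

Volume = 5033.999 mm³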